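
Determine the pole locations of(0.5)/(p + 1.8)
Set denominator = 0: p + 1.8 = 0 → Poles: -1.8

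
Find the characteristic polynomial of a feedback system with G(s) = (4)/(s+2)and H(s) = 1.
Characteristic poly = G_den * H_den + G_num * H_num = (s + 2) + (4) = s + 6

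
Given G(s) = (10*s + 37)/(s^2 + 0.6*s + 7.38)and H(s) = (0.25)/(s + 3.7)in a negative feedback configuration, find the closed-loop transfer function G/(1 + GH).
Closed-loop T = G/(1+GH).
Numerator: G_num * H_den = 10*s^2 + 74*s + 136.9.
Denominator: G_den * H_den + G_num * H_num = (s^3 + 4.3*s^2 + 9.6*s + 27.306) + (2.5*s + 9.25) = s^3 + 4.3*s^2 + 12.1*s + 36.556.
T(s) = (10*s^2 + 74*s + 136.9)/(s^3 + 4.3*s^2 + 12.1*s + 36.556)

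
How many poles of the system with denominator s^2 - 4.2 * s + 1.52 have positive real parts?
s^2 - 4.2*s + 1.52 = (s - 0.4)(s - 3.8). Poles: 0.4, 3.8. RHP poles (Re>0): 2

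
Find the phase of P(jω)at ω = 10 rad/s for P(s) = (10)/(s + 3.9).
Substitute s = j*10: P(j10) = 0.338512 - 0.86798j.
∠P(j10) = atan2(Im, Re) = atan2(-0.86798, 0.338512) = -68.69°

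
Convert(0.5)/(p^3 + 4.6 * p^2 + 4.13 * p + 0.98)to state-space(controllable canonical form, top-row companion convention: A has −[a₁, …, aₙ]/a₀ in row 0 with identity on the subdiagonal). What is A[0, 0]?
Reachable canonical form for den = p^3 + 4.6*p^2 + 4.13*p + 0.98: top row of A = -[a₁,a₂,...,aₙ]/a₀, ones on the subdiagonal, zeros elsewhere.
A = [[-4.6, -4.13, -0.98], [1, 0, 0], [0, 1, 0]].
A[0,0] = -4.6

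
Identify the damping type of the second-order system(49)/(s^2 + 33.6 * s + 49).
Standard form: ωn²/(s²+2ζωn·s+ωn²) gives ωn=7, ζ=2.4.
Overdamped (ζ = 2.4 > 1)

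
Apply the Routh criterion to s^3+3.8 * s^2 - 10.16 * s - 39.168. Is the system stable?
Routh array:
s^3: [1, -10.16]; s^2: [3.8, -39.168]; s^1: [0.147368]; s^0: [-39.168]
First column: [1, 3.8, 0.147368, -39.168]. Sign changes = 1.
No, unstable (1 RHP root(s))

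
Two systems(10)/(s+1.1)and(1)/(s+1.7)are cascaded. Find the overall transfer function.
Series: H = H₁ · H₂ = (n₁·n₂)/(d₁·d₂).
Num: n₁·n₂ = 10. Den: d₁·d₂ = s^2 + 2.8*s + 1.87.
H(s) = (10)/(s^2 + 2.8*s + 1.87)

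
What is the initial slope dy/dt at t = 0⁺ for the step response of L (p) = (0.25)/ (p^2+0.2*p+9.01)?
IVT: y'(0⁺) = lim_{p→∞} p²·Y(p) = lim_{p→∞} p·L(p).
deg(num) = 0, deg(den) = 2, relative degree = 2 ≥ 2, so p·L(p) → 0. Initial slope = 0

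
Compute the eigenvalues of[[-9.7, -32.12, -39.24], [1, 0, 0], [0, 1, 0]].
Eigenvalues solve det(λI - A) = 0.
Characteristic polynomial: λ^3 + 9.7*λ^2 + 32.12*λ + 39.24 = 0.
Factor: (λ + 4.5)(λ^2 + 5.2*λ + 8.72) = 0.
Roots: -2.6 + 1.4j, -2.6 - 1.4j, -4.5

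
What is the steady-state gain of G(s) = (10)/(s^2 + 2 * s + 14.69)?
DC gain = G(0) = num(0)/den(0) = 10/14.69 = 0.6807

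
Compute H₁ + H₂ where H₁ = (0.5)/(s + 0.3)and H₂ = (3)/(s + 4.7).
Parallel: H = H₁ + H₂ = (n₁·d₂ + n₂·d₁)/(d₁·d₂).
n₁·d₂ = 0.5*s + 2.35. n₂·d₁ = 3*s + 0.9. Sum = 3.5*s + 3.25. d₁·d₂ = s^2 + 5*s + 1.41.
H(s) = (3.5*s + 3.25)/(s^2 + 5*s + 1.41)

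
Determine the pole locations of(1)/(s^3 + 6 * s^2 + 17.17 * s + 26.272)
Set denominator = 0: s^3 + 6*s^2 + 17.17*s + 26.272 = (s + 3.2)(s^2 + 2.8*s + 8.21) = 0 → Poles: -1.4 + 2.5j, -1.4 - 2.5j, -3.2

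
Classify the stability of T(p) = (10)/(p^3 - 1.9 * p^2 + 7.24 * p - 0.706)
Denominator: p^3 - 1.9*p^2 + 7.24*p - 0.706 = (p - 0.1)(p^2 - 1.8*p + 7.06). Poles: 0.1, 0.9 + 2.5j, 0.9 - 2.5j. Unstable (3 pole(s) in RHP)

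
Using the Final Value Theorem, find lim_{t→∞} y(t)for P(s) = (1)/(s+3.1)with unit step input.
FVT: lim_{t→∞} y(t) = lim_{s→0} s*Y(s) where Y(s) = P(s)/s.
= lim_{s→0} P(s) = P(0) = num(0)/den(0) = 1/3.1 = 0.3226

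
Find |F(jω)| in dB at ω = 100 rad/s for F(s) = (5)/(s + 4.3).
Substitute s = j*100: F(j100) = 0.00214603 - 0.0499077j.
|F(j100)| = sqrt(Re² + Im²) = 0.04995.
20*log₁₀(0.04995) = -26.03 dB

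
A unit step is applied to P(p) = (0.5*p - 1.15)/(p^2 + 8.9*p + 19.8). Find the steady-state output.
FVT: lim_{t→∞} y(t) = lim_{p→0} p*Y(p) where Y(p) = P(p)/p.
= lim_{p→0} P(p) = P(0) = num(0)/den(0) = -1.15/19.8 = -0.05808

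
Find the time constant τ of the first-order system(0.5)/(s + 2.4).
First-order system: τ = -1/pole. Pole = -2.4. τ = -1/(-2.4) = 0.4167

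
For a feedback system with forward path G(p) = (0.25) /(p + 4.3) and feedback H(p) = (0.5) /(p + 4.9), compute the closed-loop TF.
Closed-loop T = G/(1+GH).
Numerator: G_num * H_den = 0.25*p + 1.225.
Denominator: G_den * H_den + G_num * H_num = (p^2 + 9.2*p + 21.07) + (0.125) = p^2 + 9.2*p + 21.195.
T(p) = (0.25*p + 1.225)/(p^2 + 9.2*p + 21.195)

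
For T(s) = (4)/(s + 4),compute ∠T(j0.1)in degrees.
Substitute s = j*0.1: T(j0.1) = 0.999375 - 0.0249844j.
∠T(j0.1) = atan2(Im, Re) = atan2(-0.0249844, 0.999375) = -1.43°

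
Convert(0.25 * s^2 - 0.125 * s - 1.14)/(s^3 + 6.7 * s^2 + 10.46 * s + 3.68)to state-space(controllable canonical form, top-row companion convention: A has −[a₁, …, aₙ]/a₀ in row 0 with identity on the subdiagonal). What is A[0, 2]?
Reachable canonical form for den = s^3 + 6.7*s^2 + 10.46*s + 3.68: top row of A = -[a₁,a₂,...,aₙ]/a₀, ones on the subdiagonal, zeros elsewhere.
A = [[-6.7, -10.46, -3.68], [1, 0, 0], [0, 1, 0]].
A[0,2] = -3.68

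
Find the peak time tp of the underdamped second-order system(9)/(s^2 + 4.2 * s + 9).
Standard form: ωn²/(s²+2ζωn·s+ωn²) → ωn = 3, ζ = 0.7.
ωd = ωn·√(1-ζ²) = 3·√(1-0.7²) = 2.142.
tp = π/ωd = π/2.142 = 1.466 s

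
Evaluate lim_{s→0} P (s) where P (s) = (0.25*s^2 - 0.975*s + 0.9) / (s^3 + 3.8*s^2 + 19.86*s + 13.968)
DC gain = P(0) = num(0)/den(0) = 0.9/13.968 = 0.06443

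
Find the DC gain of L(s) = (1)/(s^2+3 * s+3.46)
DC gain = L(0) = num(0)/den(0) = 1/3.46 = 0.289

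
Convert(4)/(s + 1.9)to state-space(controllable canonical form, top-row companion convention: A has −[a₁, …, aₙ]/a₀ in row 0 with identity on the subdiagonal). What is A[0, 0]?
Reachable canonical form for den = s + 1.9: top row of A = -[a₁,a₂,...,aₙ]/a₀, ones on the subdiagonal, zeros elsewhere.
A = [[-1.9]].
A[0,0] = -1.9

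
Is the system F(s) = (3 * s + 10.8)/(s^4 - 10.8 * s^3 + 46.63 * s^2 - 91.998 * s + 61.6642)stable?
Denominator: s^4 - 10.8*s^3 + 46.63*s^2 - 91.998*s + 61.6642 = (s - 3.7)(s - 1.3)(s^2 - 5.8*s + 12.82). Poles: 1.3, 2.9 + 2.1j, 2.9 - 2.1j, 3.7. All Re(p)<0: No (unstable)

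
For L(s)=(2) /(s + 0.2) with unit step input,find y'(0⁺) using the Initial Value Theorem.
IVT: y'(0⁺) = lim_{s→∞} s²·Y(s) = lim_{s→∞} s·L(s).
deg(num) = 0, deg(den) = 1, relative degree = 1, so s·L(s) → (leading num)/(leading den) = 2/1 = 2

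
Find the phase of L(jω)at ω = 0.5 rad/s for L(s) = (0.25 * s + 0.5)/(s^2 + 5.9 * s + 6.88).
Substitute s = j*0.5: L(j0.5) = 0.0699543 - 0.0122723j.
∠L(j0.5) = atan2(Im, Re) = atan2(-0.0122723, 0.0699543) = -9.95°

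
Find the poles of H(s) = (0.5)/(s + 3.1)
Set denominator = 0: s + 3.1 = 0 → Poles: -3.1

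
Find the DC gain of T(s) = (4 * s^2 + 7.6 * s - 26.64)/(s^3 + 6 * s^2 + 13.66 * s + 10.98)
DC gain = T(0) = num(0)/den(0) = -26.64/10.98 = -2.426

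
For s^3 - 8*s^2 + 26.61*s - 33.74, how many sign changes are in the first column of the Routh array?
Routh array:
s^3: [1, 26.61]; s^2: [-8, -33.74]; s^1: [22.3925]; s^0: [-33.74]
First column: [1, -8, 22.3925, -33.74]. Sign changes = 3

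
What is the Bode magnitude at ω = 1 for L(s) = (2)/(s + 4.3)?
Substitute s = j*1: L(j1) = 0.441252 - 0.102617j.
|L(j1)| = sqrt(Re² + Im²) = 0.453.
20*log₁₀(0.453) = -6.88 dB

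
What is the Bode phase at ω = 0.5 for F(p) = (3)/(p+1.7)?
Substitute p = j*0.5: F(j0.5) = 1.6242 - 0.477707j.
∠F(j0.5) = atan2(Im, Re) = atan2(-0.477707, 1.6242) = -16.39°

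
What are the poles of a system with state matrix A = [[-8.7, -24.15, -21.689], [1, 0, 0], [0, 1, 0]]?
Eigenvalues solve det(λI - A) = 0.
Characteristic polynomial: λ^3 + 8.7*λ^2 + 24.15*λ + 21.689 = 0.
Factor: (λ + 2.3)(λ + 4.1)(λ + 2.3) = 0.
Roots: -2.3, -2.3, -4.1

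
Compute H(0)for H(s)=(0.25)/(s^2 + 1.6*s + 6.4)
DC gain = H(0) = num(0)/den(0) = 0.25/6.4 = 0.03906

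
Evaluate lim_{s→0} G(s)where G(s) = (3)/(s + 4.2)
DC gain = G(0) = num(0)/den(0) = 3/4.2 = 0.7143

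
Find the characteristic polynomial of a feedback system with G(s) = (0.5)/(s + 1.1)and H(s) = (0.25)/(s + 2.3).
Characteristic poly = G_den * H_den + G_num * H_num = (s^2 + 3.4*s + 2.53) + (0.125) = s^2 + 3.4*s + 2.655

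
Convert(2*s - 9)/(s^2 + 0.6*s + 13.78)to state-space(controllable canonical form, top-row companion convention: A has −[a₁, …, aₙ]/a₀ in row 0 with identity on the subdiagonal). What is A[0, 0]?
Reachable canonical form for den = s^2 + 0.6*s + 13.78: top row of A = -[a₁,a₂,...,aₙ]/a₀, ones on the subdiagonal, zeros elsewhere.
A = [[-0.6, -13.78], [1, 0]].
A[0,0] = -0.6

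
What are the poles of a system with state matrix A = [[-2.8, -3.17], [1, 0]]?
Eigenvalues solve det(λI - A) = 0.
Characteristic polynomial: λ^2 + 2.8*λ + 3.17 = 0.
Roots: -1.4 + 1.1j, -1.4 - 1.1j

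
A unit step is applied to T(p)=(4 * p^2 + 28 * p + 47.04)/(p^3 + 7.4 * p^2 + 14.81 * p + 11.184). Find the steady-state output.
FVT: lim_{t→∞} y(t) = lim_{p→0} p*Y(p) where Y(p) = T(p)/p.
= lim_{p→0} T(p) = T(0) = num(0)/den(0) = 47.04/11.184 = 4.206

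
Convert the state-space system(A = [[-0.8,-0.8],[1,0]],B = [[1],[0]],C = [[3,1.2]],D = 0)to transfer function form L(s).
L(s) = C(sI - A)⁻¹B + D.
Characteristic polynomial det(sI - A) = s^2 + 0.8*s + 0.8.
Numerator from C·adj(sI-A)·B + D·det(sI-A) = 3*s + 1.2.
L(s) = (3*s + 1.2)/(s^2 + 0.8*s + 0.8)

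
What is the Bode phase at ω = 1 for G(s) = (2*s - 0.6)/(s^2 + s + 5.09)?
Substitute s = j*1: G(j1) = -0.0256091 + 0.495259j.
∠G(j1) = atan2(Im, Re) = atan2(0.495259, -0.0256091) = 92.96°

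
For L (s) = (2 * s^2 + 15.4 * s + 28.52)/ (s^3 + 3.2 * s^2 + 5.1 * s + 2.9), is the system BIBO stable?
Denominator: s^3 + 3.2*s^2 + 5.1*s + 2.9 = (s + 1)(s^2 + 2.2*s + 2.9). Poles: -1, -1.1 + 1.3j, -1.1 - 1.3j. All Re(p)<0: Yes (stable)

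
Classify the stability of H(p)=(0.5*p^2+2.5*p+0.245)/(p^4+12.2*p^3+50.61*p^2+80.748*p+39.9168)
Denominator: p^4 + 12.2*p^3 + 50.61*p^2 + 80.748*p + 39.9168 = (p + 4.4)(p + 4.8)(p + 2.1)(p + 0.9). Poles: -0.9, -2.1, -4.4, -4.8. Stable (all poles in LHP)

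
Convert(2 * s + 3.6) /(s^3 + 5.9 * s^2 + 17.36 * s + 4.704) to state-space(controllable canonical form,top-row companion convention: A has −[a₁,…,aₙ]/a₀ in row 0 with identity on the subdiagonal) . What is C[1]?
Reachable canonical form: C = numerator coefficients (right-aligned, zero-padded to length n).
num = 2*s + 3.6, C = [[0, 2, 3.6]].
C[1] = 2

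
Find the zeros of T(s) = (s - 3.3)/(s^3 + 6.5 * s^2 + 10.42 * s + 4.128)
Set numerator = 0: s - 3.3 = 0 → Zeros: 3.3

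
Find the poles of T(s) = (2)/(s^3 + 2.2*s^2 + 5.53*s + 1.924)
Set denominator = 0: s^3 + 2.2*s^2 + 5.53*s + 1.924 = (s + 0.4)(s^2 + 1.8*s + 4.81) = 0 → Poles: -0.4, -0.9 + 2j, -0.9 - 2j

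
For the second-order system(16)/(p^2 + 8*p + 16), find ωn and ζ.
Standard form: ωn²/(p²+2ζωn·p+ωn²).
const=16=ωn² → ωn=4, p coeff=8=2ζωn → ζ=1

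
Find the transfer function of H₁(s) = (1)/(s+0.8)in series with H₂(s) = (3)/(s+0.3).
Series: H = H₁ · H₂ = (n₁·n₂)/(d₁·d₂).
Num: n₁·n₂ = 3. Den: d₁·d₂ = s^2 + 1.1*s + 0.24.
H(s) = (3)/(s^2 + 1.1*s + 0.24)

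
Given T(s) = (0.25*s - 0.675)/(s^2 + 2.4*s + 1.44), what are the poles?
Set denominator = 0: s^2 + 2.4*s + 1.44 = (s + 1.2)(s + 1.2) = 0 → Poles: -1.2, -1.2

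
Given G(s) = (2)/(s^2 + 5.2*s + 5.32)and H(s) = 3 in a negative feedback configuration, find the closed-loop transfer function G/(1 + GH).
Closed-loop T = G/(1+GH).
Numerator: G_num * H_den = 2.
Denominator: G_den * H_den + G_num * H_num = (s^2 + 5.2*s + 5.32) + (6) = s^2 + 5.2*s + 11.32.
T(s) = (2)/(s^2 + 5.2*s + 11.32)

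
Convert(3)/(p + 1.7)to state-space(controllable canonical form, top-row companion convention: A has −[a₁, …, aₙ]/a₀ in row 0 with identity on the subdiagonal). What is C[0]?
Reachable canonical form: C = numerator coefficients (right-aligned, zero-padded to length n).
num = 3, C = [[3]].
C[0] = 3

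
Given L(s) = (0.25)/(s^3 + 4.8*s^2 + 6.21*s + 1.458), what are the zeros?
Numerator is a nonzero constant (0.25) → Zeros: none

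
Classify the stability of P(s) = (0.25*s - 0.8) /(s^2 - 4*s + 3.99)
Denominator: s^2 - 4*s + 3.99 = (s - 2.1)(s - 1.9). Poles: 1.9, 2.1. Unstable (2 pole(s) in RHP)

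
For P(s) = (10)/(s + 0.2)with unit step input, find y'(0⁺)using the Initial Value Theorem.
IVT: y'(0⁺) = lim_{s→∞} s²·Y(s) = lim_{s→∞} s·P(s).
deg(num) = 0, deg(den) = 1, relative degree = 1, so s·P(s) → (leading num)/(leading den) = 10/1 = 10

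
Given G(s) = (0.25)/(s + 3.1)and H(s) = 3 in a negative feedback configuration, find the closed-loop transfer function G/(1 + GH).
Closed-loop T = G/(1+GH).
Numerator: G_num * H_den = 0.25.
Denominator: G_den * H_den + G_num * H_num = (s + 3.1) + (0.75) = s + 3.85.
T(s) = (0.25)/(s + 3.85)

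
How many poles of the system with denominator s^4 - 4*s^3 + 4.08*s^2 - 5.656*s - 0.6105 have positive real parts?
s^4 - 4*s^3 + 4.08*s^2 - 5.656*s - 0.6105 = (s - 3.3)(s + 0.1)(s^2 - 0.8*s + 1.85). Poles: -0.1, 0.4 + 1.3j, 0.4 - 1.3j, 3.3. RHP poles (Re>0): 3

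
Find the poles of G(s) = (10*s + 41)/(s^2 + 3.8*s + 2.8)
Set denominator = 0: s^2 + 3.8*s + 2.8 = (s + 1)(s + 2.8) = 0 → Poles: -1, -2.8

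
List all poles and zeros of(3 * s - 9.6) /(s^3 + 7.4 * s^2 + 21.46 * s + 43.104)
Set denominator = 0: s^3 + 7.4*s^2 + 21.46*s + 43.104 = (s + 4.8)(s^2 + 2.6*s + 8.98) = 0 → Poles: -1.3 + 2.7j, -1.3 - 2.7j, -4.8
Set numerator = 0: 3*s - 9.6 = 0 → Zeros: 3.2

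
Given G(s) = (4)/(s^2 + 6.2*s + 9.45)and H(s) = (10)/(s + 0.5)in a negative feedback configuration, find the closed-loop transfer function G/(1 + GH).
Closed-loop T = G/(1+GH).
Numerator: G_num * H_den = 4*s + 2.
Denominator: G_den * H_den + G_num * H_num = (s^3 + 6.7*s^2 + 12.55*s + 4.725) + (40) = s^3 + 6.7*s^2 + 12.55*s + 44.725.
T(s) = (4*s + 2)/(s^3 + 6.7*s^2 + 12.55*s + 44.725)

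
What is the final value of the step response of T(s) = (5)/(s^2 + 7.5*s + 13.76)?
FVT: lim_{t→∞} y(t) = lim_{s→0} s*Y(s) where Y(s) = T(s)/s.
= lim_{s→0} T(s) = T(0) = num(0)/den(0) = 5/13.76 = 0.3634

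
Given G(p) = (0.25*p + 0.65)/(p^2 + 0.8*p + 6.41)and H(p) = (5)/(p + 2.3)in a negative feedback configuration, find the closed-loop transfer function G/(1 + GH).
Closed-loop T = G/(1+GH).
Numerator: G_num * H_den = 0.25*p^2 + 1.225*p + 1.495.
Denominator: G_den * H_den + G_num * H_num = (p^3 + 3.1*p^2 + 8.25*p + 14.743) + (1.25*p + 3.25) = p^3 + 3.1*p^2 + 9.5*p + 17.993.
T(p) = (0.25*p^2 + 1.225*p + 1.495)/(p^3 + 3.1*p^2 + 9.5*p + 17.993)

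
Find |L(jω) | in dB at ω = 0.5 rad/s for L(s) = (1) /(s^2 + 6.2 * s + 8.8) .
Substitute s = j*0.5: L(j0.5) = 0.10337 - 0.0374792j.
|L(j0.5)| = sqrt(Re² + Im²) = 0.11.
20*log₁₀(0.11) = -19.18 dB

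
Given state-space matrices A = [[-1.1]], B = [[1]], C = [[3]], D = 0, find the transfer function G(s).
G(s) = C(sI - A)⁻¹B + D.
Characteristic polynomial det(sI - A) = s + 1.1.
Numerator from C·adj(sI-A)·B + D·det(sI-A) = 3.
G(s) = (3)/(s + 1.1)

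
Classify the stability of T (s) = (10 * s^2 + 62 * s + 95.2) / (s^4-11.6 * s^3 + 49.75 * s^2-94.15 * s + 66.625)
Denominator: s^4 - 11.6*s^3 + 49.75*s^2 - 94.15*s + 66.625 = (s - 4.1)(s - 2.5)(s^2 - 5*s + 6.5). Poles: 2.5, 2.5 + 0.5j, 2.5 - 0.5j, 4.1. Unstable (4 pole(s) in RHP)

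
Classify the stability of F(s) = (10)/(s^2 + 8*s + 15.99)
Denominator: s^2 + 8*s + 15.99 = (s + 3.9)(s + 4.1). Poles: -3.9, -4.1. Stable (all poles in LHP)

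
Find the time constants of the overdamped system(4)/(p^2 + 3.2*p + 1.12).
Overdamped: real poles at -2.8, -0.4. τ = -1/pole → τ₁ = 0.3571, τ₂ = 2.5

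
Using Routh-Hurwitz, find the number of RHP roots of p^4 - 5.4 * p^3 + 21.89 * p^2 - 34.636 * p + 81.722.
Routh array:
p^4: [1, 21.89, 81.722]; p^3: [-5.4, -34.636]; p^2: [15.4759, 81.722]; p^1: [-6.12082]; p^0: [81.722]
First column: [1, -5.4, 15.4759, -6.12082, 81.722]. Sign changes = RHP roots = 4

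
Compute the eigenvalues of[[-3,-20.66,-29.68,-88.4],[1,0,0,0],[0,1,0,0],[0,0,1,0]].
Eigenvalues solve det(λI - A) = 0.
Characteristic polynomial: λ^4 + 3*λ^3 + 20.66*λ^2 + 29.68*λ + 88.4 = 0.
Factor: (λ^2 + 0.8*λ + 10.4)(λ^2 + 2.2*λ + 8.5) = 0.
Roots: -0.4 + 3.2j, -0.4 - 3.2j, -1.1 + 2.7j, -1.1 - 2.7j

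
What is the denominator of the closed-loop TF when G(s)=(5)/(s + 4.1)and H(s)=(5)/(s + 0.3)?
Characteristic poly = G_den * H_den + G_num * H_num = (s^2 + 4.4*s + 1.23) + (25) = s^2 + 4.4*s + 26.23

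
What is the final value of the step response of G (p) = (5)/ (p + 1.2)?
FVT: lim_{t→∞} y(t) = lim_{p→0} p*Y(p) where Y(p) = G(p)/p.
= lim_{p→0} G(p) = G(0) = num(0)/den(0) = 5/1.2 = 4.167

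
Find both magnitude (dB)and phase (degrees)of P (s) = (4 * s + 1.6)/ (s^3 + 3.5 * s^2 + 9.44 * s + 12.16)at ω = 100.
Substitute s = j*100: P(j100) = -0.000399944 - 1.24049e-05j.
|P| = 20*log₁₀(sqrt(Re²+Im²)) = -67.96 dB.
∠P = atan2(Im, Re) = -178.22°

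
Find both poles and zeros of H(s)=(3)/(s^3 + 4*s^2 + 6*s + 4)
Set denominator = 0: s^3 + 4*s^2 + 6*s + 4 = (s + 2)(s^2 + 2*s + 2) = 0 → Poles: -1 + 1j, -1 - 1j, -2
Numerator is a nonzero constant (3) → Zeros: none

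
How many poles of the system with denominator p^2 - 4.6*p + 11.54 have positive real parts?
Poles: 2.3 + 2.5j, 2.3 - 2.5j. RHP poles (Re>0): 2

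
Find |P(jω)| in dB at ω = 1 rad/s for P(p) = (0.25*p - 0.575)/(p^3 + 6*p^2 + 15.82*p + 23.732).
Substitute p = j*1: P(j1) = -0.012154 + 0.0242568j.
|P(j1)| = sqrt(Re² + Im²) = 0.02713.
20*log₁₀(0.02713) = -31.33 dB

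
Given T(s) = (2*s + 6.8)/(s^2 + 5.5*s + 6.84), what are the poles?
Set denominator = 0: s^2 + 5.5*s + 6.84 = (s + 1.9)(s + 3.6) = 0 → Poles: -1.9, -3.6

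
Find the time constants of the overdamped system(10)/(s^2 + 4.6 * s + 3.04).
Overdamped: real poles at -0.8, -3.8. τ = -1/pole → τ₁ = 1.25, τ₂ = 0.2632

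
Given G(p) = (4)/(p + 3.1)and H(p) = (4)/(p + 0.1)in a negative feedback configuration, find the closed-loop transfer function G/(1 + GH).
Closed-loop T = G/(1+GH).
Numerator: G_num * H_den = 4*p + 0.4.
Denominator: G_den * H_den + G_num * H_num = (p^2 + 3.2*p + 0.31) + (16) = p^2 + 3.2*p + 16.31.
T(p) = (4*p + 0.4)/(p^2 + 3.2*p + 16.31)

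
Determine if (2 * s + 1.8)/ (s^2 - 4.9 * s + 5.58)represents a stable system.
Denominator: s^2 - 4.9*s + 5.58 = (s - 1.8)(s - 3.1). Poles: 1.8, 3.1. All Re(p)<0: No (unstable)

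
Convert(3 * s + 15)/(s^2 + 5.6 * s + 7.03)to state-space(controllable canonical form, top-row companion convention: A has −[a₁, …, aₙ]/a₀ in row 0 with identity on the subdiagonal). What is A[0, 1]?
Reachable canonical form for den = s^2 + 5.6*s + 7.03: top row of A = -[a₁,a₂,...,aₙ]/a₀, ones on the subdiagonal, zeros elsewhere.
A = [[-5.6, -7.03], [1, 0]].
A[0,1] = -7.03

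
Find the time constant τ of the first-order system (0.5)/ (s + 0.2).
First-order system: τ = -1/pole. Pole = -0.2. τ = -1/(-0.2) = 5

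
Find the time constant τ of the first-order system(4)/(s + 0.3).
First-order system: τ = -1/pole. Pole = -0.3. τ = -1/(-0.3) = 3.333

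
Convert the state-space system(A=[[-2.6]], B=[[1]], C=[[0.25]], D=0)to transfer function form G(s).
G(s) = C(sI - A)⁻¹B + D.
Characteristic polynomial det(sI - A) = s + 2.6.
Numerator from C·adj(sI-A)·B + D·det(sI-A) = 0.25.
G(s) = (0.25)/(s + 2.6)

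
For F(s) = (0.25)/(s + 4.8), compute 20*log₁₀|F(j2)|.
Substitute s = j*2: F(j2) = 0.0443787 - 0.0184911j.
|F(j2)| = sqrt(Re² + Im²) = 0.04808.
20*log₁₀(0.04808) = -26.36 dB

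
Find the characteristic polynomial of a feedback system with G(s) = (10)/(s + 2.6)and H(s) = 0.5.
Characteristic poly = G_den * H_den + G_num * H_num = (s + 2.6) + (5) = s + 7.6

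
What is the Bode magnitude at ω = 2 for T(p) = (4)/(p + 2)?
Substitute p = j*2: T(j2) = 1 - 1j.
|T(j2)| = sqrt(Re² + Im²) = 1.414.
20*log₁₀(1.414) = 3.01 dB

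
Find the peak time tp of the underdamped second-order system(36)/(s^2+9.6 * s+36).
Standard form: ωn²/(s²+2ζωn·s+ωn²) → ωn = 6, ζ = 0.8.
ωd = ωn·√(1-ζ²) = 6·√(1-0.8²) = 3.6.
tp = π/ωd = π/3.6 = 0.8727 s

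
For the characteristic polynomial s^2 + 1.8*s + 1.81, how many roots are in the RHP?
Poles: -0.9 + 1j, -0.9 - 1j. RHP poles (Re>0): 0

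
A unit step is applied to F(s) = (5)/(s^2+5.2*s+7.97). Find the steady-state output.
FVT: lim_{t→∞} y(t) = lim_{s→0} s*Y(s) where Y(s) = F(s)/s.
= lim_{s→0} F(s) = F(0) = num(0)/den(0) = 5/7.97 = 0.6274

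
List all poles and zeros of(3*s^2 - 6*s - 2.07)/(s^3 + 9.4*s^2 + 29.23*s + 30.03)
Set denominator = 0: s^3 + 9.4*s^2 + 29.23*s + 30.03 = (s + 2.6)(s + 3.5)(s + 3.3) = 0 → Poles: -2.6, -3.3, -3.5
Set numerator = 0: 3*s^2 - 6*s - 2.07 = 3*(s + 0.3)(s - 2.3) = 0 → Zeros: -0.3, 2.3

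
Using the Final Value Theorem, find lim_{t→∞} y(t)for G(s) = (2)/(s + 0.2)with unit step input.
FVT: lim_{t→∞} y(t) = lim_{s→0} s*Y(s) where Y(s) = G(s)/s.
= lim_{s→0} G(s) = G(0) = num(0)/den(0) = 2/0.2 = 10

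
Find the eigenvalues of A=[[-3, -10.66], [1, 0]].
Eigenvalues solve det(λI - A) = 0.
Characteristic polynomial: λ^2 + 3*λ + 10.66 = 0.
Roots: -1.5 + 2.9j, -1.5 - 2.9j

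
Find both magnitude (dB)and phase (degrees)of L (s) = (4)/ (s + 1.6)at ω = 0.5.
Substitute s = j*0.5: L(j0.5) = 2.27758 - 0.711744j.
|L| = 20*log₁₀(sqrt(Re²+Im²)) = 7.55 dB.
∠L = atan2(Im, Re) = -17.35°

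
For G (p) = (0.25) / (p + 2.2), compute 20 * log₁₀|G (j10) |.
Substitute p = j*10: G(j10) = 0.00524609 - 0.0238459j.
|G(j10)| = sqrt(Re² + Im²) = 0.02442.
20*log₁₀(0.02442) = -32.25 dB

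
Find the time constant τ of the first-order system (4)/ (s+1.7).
First-order system: τ = -1/pole. Pole = -1.7. τ = -1/(-1.7) = 0.5882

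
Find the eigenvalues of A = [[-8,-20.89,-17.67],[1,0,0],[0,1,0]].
Eigenvalues solve det(λI - A) = 0.
Characteristic polynomial: λ^3 + 8*λ^2 + 20.89*λ + 17.67 = 0.
Factor: (λ + 1.9)(λ + 3)(λ + 3.1) = 0.
Roots: -1.9, -3, -3.1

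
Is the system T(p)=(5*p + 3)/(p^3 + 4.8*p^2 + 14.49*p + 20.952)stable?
Denominator: p^3 + 4.8*p^2 + 14.49*p + 20.952 = (p + 2.4)(p^2 + 2.4*p + 8.73). Poles: -1.2 + 2.7j, -1.2 - 2.7j, -2.4. All Re(p)<0: Yes (stable)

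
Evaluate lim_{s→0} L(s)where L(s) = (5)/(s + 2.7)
DC gain = L(0) = num(0)/den(0) = 5/2.7 = 1.852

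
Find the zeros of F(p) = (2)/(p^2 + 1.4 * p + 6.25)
Numerator is a nonzero constant (2) → Zeros: none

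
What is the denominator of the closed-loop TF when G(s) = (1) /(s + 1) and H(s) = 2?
Characteristic poly = G_den * H_den + G_num * H_num = (s + 1) + (2) = s + 3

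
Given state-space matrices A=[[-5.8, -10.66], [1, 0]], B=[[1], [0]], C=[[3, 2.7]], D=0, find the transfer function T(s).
T(s) = C(sI - A)⁻¹B + D.
Characteristic polynomial det(sI - A) = s^2 + 5.8*s + 10.66.
Numerator from C·adj(sI-A)·B + D·det(sI-A) = 3*s + 2.7.
T(s) = (3*s + 2.7)/(s^2 + 5.8*s + 10.66)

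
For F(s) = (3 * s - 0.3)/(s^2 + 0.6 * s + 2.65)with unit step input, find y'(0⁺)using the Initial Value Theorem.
IVT: y'(0⁺) = lim_{s→∞} s²·Y(s) = lim_{s→∞} s·F(s).
deg(num) = 1, deg(den) = 2, relative degree = 1, so s·F(s) → (leading num)/(leading den) = 3/1 = 3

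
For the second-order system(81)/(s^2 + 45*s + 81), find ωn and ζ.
Standard form: ωn²/(s²+2ζωn·s+ωn²).
const=81=ωn² → ωn=9, s coeff=45=2ζωn → ζ=2.5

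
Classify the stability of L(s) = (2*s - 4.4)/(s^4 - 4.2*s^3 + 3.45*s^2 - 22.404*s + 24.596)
Denominator: s^4 - 4.2*s^3 + 3.45*s^2 - 22.404*s + 24.596 = (s - 4.3)(s - 1.1)(s^2 + 1.2*s + 5.2). Poles: -0.6 + 2.2j, -0.6 - 2.2j, 1.1, 4.3. Unstable (2 pole(s) in RHP)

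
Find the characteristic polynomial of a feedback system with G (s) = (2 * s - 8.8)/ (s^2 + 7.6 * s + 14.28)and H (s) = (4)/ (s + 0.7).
Characteristic poly = G_den * H_den + G_num * H_num = (s^3 + 8.3*s^2 + 19.6*s + 9.996) + (8*s - 35.2) = s^3 + 8.3*s^2 + 27.6*s - 25.204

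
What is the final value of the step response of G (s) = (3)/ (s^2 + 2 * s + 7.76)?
FVT: lim_{t→∞} y(t) = lim_{s→0} s*Y(s) where Y(s) = G(s)/s.
= lim_{s→0} G(s) = G(0) = num(0)/den(0) = 3/7.76 = 0.3866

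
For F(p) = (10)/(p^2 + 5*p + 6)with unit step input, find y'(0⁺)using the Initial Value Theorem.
IVT: y'(0⁺) = lim_{p→∞} p²·Y(p) = lim_{p→∞} p·F(p).
deg(num) = 0, deg(den) = 2, relative degree = 2 ≥ 2, so p·F(p) → 0. Initial slope = 0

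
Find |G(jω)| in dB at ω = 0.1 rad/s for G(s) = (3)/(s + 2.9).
Substitute s = j*0.1: G(j0.1) = 1.03325 - 0.0356295j.
|G(j0.1)| = sqrt(Re² + Im²) = 1.034.
20*log₁₀(1.034) = 0.29 dB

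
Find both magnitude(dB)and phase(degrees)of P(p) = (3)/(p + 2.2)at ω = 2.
Substitute p = j*2: P(j2) = 0.746606 - 0.678733j.
|P| = 20*log₁₀(sqrt(Re²+Im²)) = 0.08 dB.
∠P = atan2(Im, Re) = -42.27°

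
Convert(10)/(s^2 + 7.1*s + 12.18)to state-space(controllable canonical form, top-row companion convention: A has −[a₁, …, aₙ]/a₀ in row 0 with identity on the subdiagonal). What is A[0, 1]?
Reachable canonical form for den = s^2 + 7.1*s + 12.18: top row of A = -[a₁,a₂,...,aₙ]/a₀, ones on the subdiagonal, zeros elsewhere.
A = [[-7.1, -12.18], [1, 0]].
A[0,1] = -12.18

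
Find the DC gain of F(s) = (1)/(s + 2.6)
DC gain = F(0) = num(0)/den(0) = 1/2.6 = 0.3846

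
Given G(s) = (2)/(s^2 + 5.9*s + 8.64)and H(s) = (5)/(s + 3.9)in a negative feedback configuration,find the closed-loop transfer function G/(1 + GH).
Closed-loop T = G/(1+GH).
Numerator: G_num * H_den = 2*s + 7.8.
Denominator: G_den * H_den + G_num * H_num = (s^3 + 9.8*s^2 + 31.65*s + 33.696) + (10) = s^3 + 9.8*s^2 + 31.65*s + 43.696.
T(s) = (2*s + 7.8)/(s^3 + 9.8*s^2 + 31.65*s + 43.696)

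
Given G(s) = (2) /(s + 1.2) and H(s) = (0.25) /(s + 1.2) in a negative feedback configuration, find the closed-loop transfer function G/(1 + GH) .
Closed-loop T = G/(1+GH).
Numerator: G_num * H_den = 2*s + 2.4.
Denominator: G_den * H_den + G_num * H_num = (s^2 + 2.4*s + 1.44) + (0.5) = s^2 + 2.4*s + 1.94.
T(s) = (2*s + 2.4)/(s^2 + 2.4*s + 1.94)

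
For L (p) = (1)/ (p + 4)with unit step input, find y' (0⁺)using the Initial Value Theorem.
IVT: y'(0⁺) = lim_{p→∞} p²·Y(p) = lim_{p→∞} p·L(p).
deg(num) = 0, deg(den) = 1, relative degree = 1, so p·L(p) → (leading num)/(leading den) = 1/1 = 1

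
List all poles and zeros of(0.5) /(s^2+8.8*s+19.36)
Set denominator = 0: s^2 + 8.8*s + 19.36 = (s + 4.4)(s + 4.4) = 0 → Poles: -4.4, -4.4
Numerator is a nonzero constant (0.5) → Zeros: none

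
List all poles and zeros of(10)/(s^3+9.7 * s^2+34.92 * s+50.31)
Set denominator = 0: s^3 + 9.7*s^2 + 34.92*s + 50.31 = (s + 4.3)(s^2 + 5.4*s + 11.7) = 0 → Poles: -2.7 + 2.1j, -2.7 - 2.1j, -4.3
Numerator is a nonzero constant (10) → Zeros: none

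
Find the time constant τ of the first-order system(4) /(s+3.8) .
First-order system: τ = -1/pole. Pole = -3.8. τ = -1/(-3.8) = 0.2632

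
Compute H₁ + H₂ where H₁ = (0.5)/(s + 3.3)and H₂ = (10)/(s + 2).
Parallel: H = H₁ + H₂ = (n₁·d₂ + n₂·d₁)/(d₁·d₂).
n₁·d₂ = 0.5*s + 1. n₂·d₁ = 10*s + 33. Sum = 10.5*s + 34. d₁·d₂ = s^2 + 5.3*s + 6.6.
H(s) = (10.5*s + 34)/(s^2 + 5.3*s + 6.6)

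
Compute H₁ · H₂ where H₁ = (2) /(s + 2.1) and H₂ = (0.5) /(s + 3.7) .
Series: H = H₁ · H₂ = (n₁·n₂)/(d₁·d₂).
Num: n₁·n₂ = 1. Den: d₁·d₂ = s^2 + 5.8*s + 7.77.
H(s) = (1)/(s^2 + 5.8*s + 7.77)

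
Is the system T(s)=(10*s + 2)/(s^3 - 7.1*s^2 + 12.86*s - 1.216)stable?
Denominator: s^3 - 7.1*s^2 + 12.86*s - 1.216 = (s - 0.1)(s - 3.8)(s - 3.2). Poles: 0.1, 3.2, 3.8. All Re(p)<0: No (unstable)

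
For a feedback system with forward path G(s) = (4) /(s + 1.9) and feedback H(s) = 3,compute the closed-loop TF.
Closed-loop T = G/(1+GH).
Numerator: G_num * H_den = 4.
Denominator: G_den * H_den + G_num * H_num = (s + 1.9) + (12) = s + 13.9.
T(s) = (4)/(s + 13.9)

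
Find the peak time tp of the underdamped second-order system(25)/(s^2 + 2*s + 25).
Standard form: ωn²/(s²+2ζωn·s+ωn²) → ωn = 5, ζ = 0.2.
ωd = ωn·√(1-ζ²) = 5·√(1-0.2²) = 4.899.
tp = π/ωd = π/4.899 = 0.6413 s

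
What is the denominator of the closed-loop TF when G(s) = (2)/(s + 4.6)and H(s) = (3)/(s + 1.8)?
Characteristic poly = G_den * H_den + G_num * H_num = (s^2 + 6.4*s + 8.28) + (6) = s^2 + 6.4*s + 14.28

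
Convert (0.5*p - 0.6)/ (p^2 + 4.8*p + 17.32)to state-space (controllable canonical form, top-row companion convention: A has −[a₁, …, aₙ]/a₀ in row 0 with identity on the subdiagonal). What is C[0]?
Reachable canonical form: C = numerator coefficients (right-aligned, zero-padded to length n).
num = 0.5*p - 0.6, C = [[0.5, -0.6]].
C[0] = 0.5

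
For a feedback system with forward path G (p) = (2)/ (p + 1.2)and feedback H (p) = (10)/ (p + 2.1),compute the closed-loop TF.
Closed-loop T = G/(1+GH).
Numerator: G_num * H_den = 2*p + 4.2.
Denominator: G_den * H_den + G_num * H_num = (p^2 + 3.3*p + 2.52) + (20) = p^2 + 3.3*p + 22.52.
T(p) = (2*p + 4.2)/(p^2 + 3.3*p + 22.52)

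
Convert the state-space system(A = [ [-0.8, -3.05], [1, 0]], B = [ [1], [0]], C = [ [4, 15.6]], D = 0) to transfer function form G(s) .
G(s) = C(sI - A)⁻¹B + D.
Characteristic polynomial det(sI - A) = s^2 + 0.8*s + 3.05.
Numerator from C·adj(sI-A)·B + D·det(sI-A) = 4*s + 15.6.
G(s) = (4*s + 15.6)/(s^2 + 0.8*s + 3.05)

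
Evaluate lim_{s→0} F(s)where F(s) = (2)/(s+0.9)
DC gain = F(0) = num(0)/den(0) = 2/0.9 = 2.222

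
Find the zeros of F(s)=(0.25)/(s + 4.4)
Numerator is a nonzero constant (0.25) → Zeros: none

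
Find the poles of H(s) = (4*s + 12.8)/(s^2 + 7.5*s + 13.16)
Set denominator = 0: s^2 + 7.5*s + 13.16 = (s + 2.8)(s + 4.7) = 0 → Poles: -2.8, -4.7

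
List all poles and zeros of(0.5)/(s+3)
Set denominator = 0: s + 3 = 0 → Poles: -3
Numerator is a nonzero constant (0.5) → Zeros: none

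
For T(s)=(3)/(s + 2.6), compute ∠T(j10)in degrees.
Substitute s = j*10: T(j10) = 0.0730611 - 0.281004j.
∠T(j10) = atan2(Im, Re) = atan2(-0.281004, 0.0730611) = -75.43°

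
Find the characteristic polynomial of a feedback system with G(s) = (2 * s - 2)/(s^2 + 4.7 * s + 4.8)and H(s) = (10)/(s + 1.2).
Characteristic poly = G_den * H_den + G_num * H_num = (s^3 + 5.9*s^2 + 10.44*s + 5.76) + (20*s - 20) = s^3 + 5.9*s^2 + 30.44*s - 14.24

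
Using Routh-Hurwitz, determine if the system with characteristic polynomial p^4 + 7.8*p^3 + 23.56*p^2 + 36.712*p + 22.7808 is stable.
Routh array:
p^4: [1, 23.56, 22.7808]; p^3: [7.8, 36.712]; p^2: [18.8533, 22.7808]; p^1: [27.2871]; p^0: [22.7808]
First column: [1, 7.8, 18.8533, 27.2871, 22.7808]. Sign changes = 0.
Yes, stable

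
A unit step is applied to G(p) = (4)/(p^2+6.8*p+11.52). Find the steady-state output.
FVT: lim_{t→∞} y(t) = lim_{p→0} p*Y(p) where Y(p) = G(p)/p.
= lim_{p→0} G(p) = G(0) = num(0)/den(0) = 4/11.52 = 0.3472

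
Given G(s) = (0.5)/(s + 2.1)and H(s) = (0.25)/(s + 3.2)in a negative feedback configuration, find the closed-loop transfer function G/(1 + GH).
Closed-loop T = G/(1+GH).
Numerator: G_num * H_den = 0.5*s + 1.6.
Denominator: G_den * H_den + G_num * H_num = (s^2 + 5.3*s + 6.72) + (0.125) = s^2 + 5.3*s + 6.845.
T(s) = (0.5*s + 1.6)/(s^2 + 5.3*s + 6.845)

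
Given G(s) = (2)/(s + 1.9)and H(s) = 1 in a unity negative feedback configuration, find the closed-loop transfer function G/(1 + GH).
Closed-loop T = G/(1+GH).
Numerator: G_num * H_den = 2.
Denominator: G_den * H_den + G_num * H_num = (s + 1.9) + (2) = s + 3.9.
T(s) = (2)/(s + 3.9)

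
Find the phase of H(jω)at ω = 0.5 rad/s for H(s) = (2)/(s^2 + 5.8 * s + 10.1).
Substitute s = j*0.5: H(j0.5) = 0.186849 - 0.0550115j.
∠H(j0.5) = atan2(Im, Re) = atan2(-0.0550115, 0.186849) = -16.41°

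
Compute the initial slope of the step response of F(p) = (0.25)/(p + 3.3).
IVT: y'(0⁺) = lim_{p→∞} p²·Y(p) = lim_{p→∞} p·F(p).
deg(num) = 0, deg(den) = 1, relative degree = 1, so p·F(p) → (leading num)/(leading den) = 0.25/1 = 0.25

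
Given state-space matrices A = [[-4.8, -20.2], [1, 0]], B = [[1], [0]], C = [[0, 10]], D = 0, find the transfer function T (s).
T(s) = C(sI - A)⁻¹B + D.
Characteristic polynomial det(sI - A) = s^2 + 4.8*s + 20.2.
Numerator from C·adj(sI-A)·B + D·det(sI-A) = 10.
T(s) = (10)/(s^2 + 4.8*s + 20.2)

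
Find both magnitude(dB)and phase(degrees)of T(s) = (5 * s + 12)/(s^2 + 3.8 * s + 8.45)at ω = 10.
Substitute s = j*10: T(j10) = 0.0815641 - 0.512295j.
|T| = 20*log₁₀(sqrt(Re²+Im²)) = -5.70 dB.
∠T = atan2(Im, Re) = -80.95°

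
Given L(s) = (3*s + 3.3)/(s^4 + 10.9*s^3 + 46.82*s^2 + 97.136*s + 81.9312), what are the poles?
Set denominator = 0: s^4 + 10.9*s^3 + 46.82*s^2 + 97.136*s + 81.9312 = (s + 2.6)(s + 3.9)(s^2 + 4.4*s + 8.08) = 0 → Poles: -2.2 + 1.8j, -2.2 - 1.8j, -2.6, -3.9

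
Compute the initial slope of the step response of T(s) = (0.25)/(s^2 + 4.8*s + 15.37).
IVT: y'(0⁺) = lim_{s→∞} s²·Y(s) = lim_{s→∞} s·T(s).
deg(num) = 0, deg(den) = 2, relative degree = 2 ≥ 2, so s·T(s) → 0. Initial slope = 0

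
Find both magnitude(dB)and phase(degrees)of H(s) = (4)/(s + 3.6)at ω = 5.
Substitute s = j*5: H(j5) = 0.379347 - 0.52687j.
|H| = 20*log₁₀(sqrt(Re²+Im²)) = -3.75 dB.
∠H = atan2(Im, Re) = -54.25°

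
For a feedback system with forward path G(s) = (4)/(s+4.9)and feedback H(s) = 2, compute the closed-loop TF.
Closed-loop T = G/(1+GH).
Numerator: G_num * H_den = 4.
Denominator: G_den * H_den + G_num * H_num = (s + 4.9) + (8) = s + 12.9.
T(s) = (4)/(s + 12.9)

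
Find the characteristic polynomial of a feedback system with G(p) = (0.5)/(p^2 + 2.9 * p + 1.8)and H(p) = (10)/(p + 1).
Characteristic poly = G_den * H_den + G_num * H_num = (p^3 + 3.9*p^2 + 4.7*p + 1.8) + (5) = p^3 + 3.9*p^2 + 4.7*p + 6.8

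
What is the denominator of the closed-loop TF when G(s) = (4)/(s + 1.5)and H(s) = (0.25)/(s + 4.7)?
Characteristic poly = G_den * H_den + G_num * H_num = (s^2 + 6.2*s + 7.05) + (1) = s^2 + 6.2*s + 8.05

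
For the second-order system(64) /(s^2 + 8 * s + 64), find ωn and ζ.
Standard form: ωn²/(s²+2ζωn·s+ωn²).
const=64=ωn² → ωn=8, s coeff=8=2ζωn → ζ=0.5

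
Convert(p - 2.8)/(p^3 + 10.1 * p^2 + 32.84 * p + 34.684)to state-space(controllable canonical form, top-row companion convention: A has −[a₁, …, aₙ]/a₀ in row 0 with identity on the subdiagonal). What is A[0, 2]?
Reachable canonical form for den = p^3 + 10.1*p^2 + 32.84*p + 34.684: top row of A = -[a₁,a₂,...,aₙ]/a₀, ones on the subdiagonal, zeros elsewhere.
A = [[-10.1, -32.84, -34.684], [1, 0, 0], [0, 1, 0]].
A[0,2] = -34.684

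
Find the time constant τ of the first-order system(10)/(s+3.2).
First-order system: τ = -1/pole. Pole = -3.2. τ = -1/(-3.2) = 0.3125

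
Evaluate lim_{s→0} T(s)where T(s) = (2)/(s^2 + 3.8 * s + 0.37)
DC gain = T(0) = num(0)/den(0) = 2/0.37 = 5.405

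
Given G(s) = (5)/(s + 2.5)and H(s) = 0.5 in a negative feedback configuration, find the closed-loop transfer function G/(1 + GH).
Closed-loop T = G/(1+GH).
Numerator: G_num * H_den = 5.
Denominator: G_den * H_den + G_num * H_num = (s + 2.5) + (2.5) = s + 5.
T(s) = (5)/(s + 5)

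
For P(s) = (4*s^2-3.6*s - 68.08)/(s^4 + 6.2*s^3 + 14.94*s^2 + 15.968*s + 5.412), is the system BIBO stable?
Denominator: s^4 + 6.2*s^3 + 14.94*s^2 + 15.968*s + 5.412 = (s + 0.6)(s + 2.2)(s^2 + 3.4*s + 4.1). Poles: -0.6, -1.7 + 1.1j, -1.7 - 1.1j, -2.2. All Re(p)<0: Yes (stable)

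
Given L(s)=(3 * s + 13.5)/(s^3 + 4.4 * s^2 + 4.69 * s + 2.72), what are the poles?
Set denominator = 0: s^3 + 4.4*s^2 + 4.69*s + 2.72 = (s + 3.2)(s^2 + 1.2*s + 0.85) = 0 → Poles: -0.6 + 0.7j, -0.6 - 0.7j, -3.2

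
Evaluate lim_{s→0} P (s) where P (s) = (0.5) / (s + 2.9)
DC gain = P(0) = num(0)/den(0) = 0.5/2.9 = 0.1724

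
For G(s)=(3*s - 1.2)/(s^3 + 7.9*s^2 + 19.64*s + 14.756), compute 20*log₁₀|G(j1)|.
Substitute s = j*1: G(j1) = 0.120908 + 0.108849j.
|G(j1)| = sqrt(Re² + Im²) = 0.1627.
20*log₁₀(0.1627) = -15.77 dB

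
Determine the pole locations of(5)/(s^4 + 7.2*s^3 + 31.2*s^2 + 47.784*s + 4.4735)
Set denominator = 0: s^4 + 7.2*s^3 + 31.2*s^2 + 47.784*s + 4.4735 = (s + 0.1)(s + 2.3)(s^2 + 4.8*s + 19.45) = 0 → Poles: -0.1, -2.3, -2.4 + 3.7j, -2.4 - 3.7j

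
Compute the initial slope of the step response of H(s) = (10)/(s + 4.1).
IVT: y'(0⁺) = lim_{s→∞} s²·Y(s) = lim_{s→∞} s·H(s).
deg(num) = 0, deg(den) = 1, relative degree = 1, so s·H(s) → (leading num)/(leading den) = 10/1 = 10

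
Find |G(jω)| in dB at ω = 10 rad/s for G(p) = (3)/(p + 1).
Substitute p = j*10: G(j10) = 0.029703 - 0.29703j.
|G(j10)| = sqrt(Re² + Im²) = 0.2985.
20*log₁₀(0.2985) = -10.50 dB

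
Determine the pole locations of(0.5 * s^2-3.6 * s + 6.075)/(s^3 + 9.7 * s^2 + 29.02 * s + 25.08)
Set denominator = 0: s^3 + 9.7*s^2 + 29.02*s + 25.08 = (s + 1.5)(s + 3.8)(s + 4.4) = 0 → Poles: -1.5, -3.8, -4.4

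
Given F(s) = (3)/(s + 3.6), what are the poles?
Set denominator = 0: s + 3.6 = 0 → Poles: -3.6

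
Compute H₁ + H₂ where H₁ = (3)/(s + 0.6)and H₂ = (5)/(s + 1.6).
Parallel: H = H₁ + H₂ = (n₁·d₂ + n₂·d₁)/(d₁·d₂).
n₁·d₂ = 3*s + 4.8. n₂·d₁ = 5*s + 3. Sum = 8*s + 7.8. d₁·d₂ = s^2 + 2.2*s + 0.96.
H(s) = (8*s + 7.8)/(s^2 + 2.2*s + 0.96)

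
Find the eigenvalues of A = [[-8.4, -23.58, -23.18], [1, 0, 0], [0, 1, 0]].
Eigenvalues solve det(λI - A) = 0.
Characteristic polynomial: λ^3 + 8.4*λ^2 + 23.58*λ + 23.18 = 0.
Factor: (λ + 3.8)(λ^2 + 4.6*λ + 6.1) = 0.
Roots: -2.3 + 0.9j, -2.3 - 0.9j, -3.8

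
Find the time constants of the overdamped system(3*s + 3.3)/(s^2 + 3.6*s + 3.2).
Overdamped: real poles at -1.6, -2. τ = -1/pole → τ₁ = 0.625, τ₂ = 0.5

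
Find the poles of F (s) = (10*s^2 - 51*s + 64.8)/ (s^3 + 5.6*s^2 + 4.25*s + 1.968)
Set denominator = 0: s^3 + 5.6*s^2 + 4.25*s + 1.968 = (s + 4.8)(s^2 + 0.8*s + 0.41) = 0 → Poles: -0.4 + 0.5j, -0.4 - 0.5j, -4.8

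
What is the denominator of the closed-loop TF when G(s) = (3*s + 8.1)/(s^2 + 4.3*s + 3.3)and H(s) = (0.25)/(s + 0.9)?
Characteristic poly = G_den * H_den + G_num * H_num = (s^3 + 5.2*s^2 + 7.17*s + 2.97) + (0.75*s + 2.025) = s^3 + 5.2*s^2 + 7.92*s + 4.995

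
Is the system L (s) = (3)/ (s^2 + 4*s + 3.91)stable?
Denominator: s^2 + 4*s + 3.91 = (s + 2.3)(s + 1.7). Poles: -1.7, -2.3. All Re(p)<0: Yes (stable)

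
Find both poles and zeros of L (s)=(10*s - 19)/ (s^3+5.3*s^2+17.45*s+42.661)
Set denominator = 0: s^3 + 5.3*s^2 + 17.45*s + 42.661 = (s + 3.7)(s^2 + 1.6*s + 11.53) = 0 → Poles: -0.8 + 3.3j, -0.8 - 3.3j, -3.7
Set numerator = 0: 10*s - 19 = 0 → Zeros: 1.9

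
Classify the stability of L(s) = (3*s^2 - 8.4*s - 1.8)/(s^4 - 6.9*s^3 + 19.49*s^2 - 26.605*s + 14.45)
Denominator: s^4 - 6.9*s^3 + 19.49*s^2 - 26.605*s + 14.45 = (s - 1.7)(s - 2)(s^2 - 3.2*s + 4.25). Poles: 1.6 + 1.3j, 1.6 - 1.3j, 1.7, 2. Unstable (4 pole(s) in RHP)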